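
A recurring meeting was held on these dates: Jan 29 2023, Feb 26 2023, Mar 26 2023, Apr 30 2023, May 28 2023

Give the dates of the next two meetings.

These are Sundays with 28, 28, 35, 28-day gaps.
Each is the final Sunday of its month — Jan 29 2023 is past the 28th, so '4th Sunday' doesn't fit.
June 2023 ends with Sunday Jun 25 2023.
July 2023 ends with Sunday Jul 30 2023.

Jun 25 2023, Jul 30 2023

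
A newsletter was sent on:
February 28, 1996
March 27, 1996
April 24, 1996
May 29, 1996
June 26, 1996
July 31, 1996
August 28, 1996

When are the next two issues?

These are Wednesdays with 28, 28, 35, 28, 35, 28-day gaps.
Each is the final Wednesday of its month — May 29, 1996 is past the 28th, so '4th Wednesday' doesn't fit.
Last Wednesday of September 1996: September 25, 1996.
Last Wednesday of October 1996: October 30, 1996.

September 25, 1996; October 30, 1996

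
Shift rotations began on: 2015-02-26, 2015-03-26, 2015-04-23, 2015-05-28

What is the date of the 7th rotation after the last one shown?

2015-12-24

Gaps: 28, 28, 35 days — a mix of 28 and 35. Every date is a Thursday.
Each is the 4th Thursday of its month.
June 2015 — 4th Thursday is 2015-06-25.
July 2015 — 4th Thursday is 2015-07-23.
August 2015 — 4th Thursday is 2015-08-27.
4th Thursday of September 2015: 2015-09-24.
October 2015 — 4th Thursday is 2015-10-22.
November 2015 — 4th Thursday is 2015-11-26.
4th Thursday of December 2015: 2015-12-24.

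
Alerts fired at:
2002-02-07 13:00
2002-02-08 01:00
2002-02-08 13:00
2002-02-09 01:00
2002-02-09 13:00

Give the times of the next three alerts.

2002-02-10 01:00, 2002-02-10 13:00, 2002-02-11 01:00

Spacing: 12, 12, 12, 12 h — constant 12 h.
2002-02-09 13:00 + 12 h = 2002-02-10 01:00.
2002-02-10 01:00 + 12 h = 2002-02-10 13:00.
2002-02-10 13:00 + 12 h = 2002-02-11 01:00.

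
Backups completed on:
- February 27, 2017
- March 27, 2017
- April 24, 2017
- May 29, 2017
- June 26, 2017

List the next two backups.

July 31, 2017; August 28, 2017

Every date is a Monday; gaps 28, 28, 35, 28 days.
Each is the last Monday of its month (at least one falls on the 29th or later, ruling out '4th Monday').
Last Monday of July 2017: July 31, 2017.
Last Monday of August 2017: August 28, 2017.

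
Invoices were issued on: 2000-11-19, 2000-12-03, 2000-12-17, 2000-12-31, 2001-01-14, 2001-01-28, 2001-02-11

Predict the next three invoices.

Every event comes 14 days after the last (14, 14, 14, 14, 14, 14).
2001-02-11 + 14 days = 2001-02-25.
2001-02-25 + 14 days = 2001-03-11.
2001-03-11 + 14 days = 2001-03-25.

2001-02-25, 2001-03-11, 2001-03-25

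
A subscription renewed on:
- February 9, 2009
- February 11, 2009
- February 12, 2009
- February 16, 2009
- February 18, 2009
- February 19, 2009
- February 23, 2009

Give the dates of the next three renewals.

February 25, 2009; February 26, 2009; March 2, 2009

Gaps: 2, 1, 4, 2, 1, 4 days — not constant, but cyclic with period 3.
The events fall on every Monday, Wednesday and Thursday.
Next Wednesday: February 25, 2009.
Next Thursday: February 26, 2009.
The following Monday is March 2, 2009.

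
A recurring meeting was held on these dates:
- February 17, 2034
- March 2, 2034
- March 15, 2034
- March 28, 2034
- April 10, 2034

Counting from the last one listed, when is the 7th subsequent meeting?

July 10, 2034

Every event comes 13 days after the last (13, 13, 13, 13).
April 10, 2034 + 13 days = April 23, 2034.
April 23, 2034 + 13 days = May 6, 2034.
May 6, 2034 + 13 days = May 19, 2034.
May 19, 2034 + 13 days = June 1, 2034.
June 1, 2034 + 13 days = June 14, 2034.
June 14, 2034 + 13 days = June 27, 2034.
June 27, 2034 + 13 days = July 10, 2034.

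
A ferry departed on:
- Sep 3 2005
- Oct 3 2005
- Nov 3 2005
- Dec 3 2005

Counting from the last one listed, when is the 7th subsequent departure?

Jul 3 2006

Gaps: 30, 31, 30 days — not constant. Every event is on the 3rd of the month.
Pattern: the 3rd of each month.
Next: January 2006 → Jan 3 2006.
February 2006: Feb 3 2006.
Next: March 2006 → Mar 3 2006.
Next: April 2006 → Apr 3 2006.
Next: May 2006 → May 3 2006.
Next: June 2006 → Jun 3 2006.
Next: July 2006 → Jul 3 2006.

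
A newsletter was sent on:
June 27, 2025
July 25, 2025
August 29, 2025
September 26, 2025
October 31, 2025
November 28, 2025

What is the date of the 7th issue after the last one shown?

All Fridays; the gaps (28, 35, 28, 35, 28) vary with month length.
This is the last Friday of each month.
December 2025 ends with Friday December 26, 2025.
Last Friday of January 2026: January 30, 2026.
Last Friday of February 2026: February 27, 2026.
March 2026 ends with Friday March 27, 2026.
April 2026 ends with Friday April 24, 2026.
Last Friday of May 2026: May 29, 2026.
Last Friday of June 2026: June 26, 2026.

June 26, 2026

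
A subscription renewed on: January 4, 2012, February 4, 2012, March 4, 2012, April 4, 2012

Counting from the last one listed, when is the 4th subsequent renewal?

August 4, 2012

Gaps: 31, 29, 31 days — not constant. Every event is on the 4th of the month.
Pattern: the 4th of each month.
Next: May 2012 → May 4, 2012.
Next: June 2012 → June 4, 2012.
Next: July 2012 → July 4, 2012.
August 2012: August 4, 2012.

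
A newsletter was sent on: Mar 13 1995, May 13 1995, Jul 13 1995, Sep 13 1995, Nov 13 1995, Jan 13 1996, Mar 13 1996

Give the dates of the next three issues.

May 13 1996, Jul 13 1996, Sep 13 1996

Gaps: 61, 61, 62, 61, 61, 60 days — not constant. Every event is on the 13th of the month.
Pattern: the 13th of every 2 months.
Next: May 1996 → May 13 1996.
July 1996: Jul 13 1996.
September 1996: Sep 13 1996.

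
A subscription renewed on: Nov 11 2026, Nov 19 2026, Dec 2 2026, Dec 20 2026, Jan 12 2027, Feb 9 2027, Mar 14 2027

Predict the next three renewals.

Gaps: 8, 13, 18, 23, 28, 33 days — each gap is 5 larger than the previous one.
Next gap: 38 days. Mar 14 2027 + 38 days = Apr 21 2027.
Next gap: 43 days. Apr 21 2027 + 43 days = Jun 3 2027.
Next gap: 48 days. Jun 3 2027 + 48 days = Jul 21 2027.

Apr 21 2027, Jun 3 2027, Jul 21 2027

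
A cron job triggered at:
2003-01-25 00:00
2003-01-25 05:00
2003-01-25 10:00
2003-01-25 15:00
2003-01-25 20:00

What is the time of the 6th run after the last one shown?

2003-01-27 02:00

The interval is a steady 5 hours (5, 5, 5, 5).
2003-01-25 20:00 + 5 h = 2003-01-26 01:00.
2003-01-26 01:00 + 5 h = 2003-01-26 06:00.
2003-01-26 06:00 + 5 h = 2003-01-26 11:00.
2003-01-26 11:00 + 5 h = 2003-01-26 16:00.
2003-01-26 16:00 + 5 h = 2003-01-26 21:00.
2003-01-26 21:00 + 5 h = 2003-01-27 02:00.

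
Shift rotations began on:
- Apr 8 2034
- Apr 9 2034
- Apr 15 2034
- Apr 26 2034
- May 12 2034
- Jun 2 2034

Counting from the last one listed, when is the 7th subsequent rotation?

Mar 16 2035

Gaps: 1, 6, 11, 16, 21 days — each gap is 5 larger than the previous one.
Next gap: 26 days. Jun 2 2034 + 26 days = Jun 28 2034.
Next gap: 31 days. Jun 28 2034 + 31 days = Jul 29 2034.
Next gap: 36 days. Jul 29 2034 + 36 days = Sep 3 2034.
Next gap: 41 days. Sep 3 2034 + 41 days = Oct 14 2034.
Next gap: 46 days. Oct 14 2034 + 46 days = Nov 29 2034.
Next gap: 51 days. Nov 29 2034 + 51 days = Jan 19 2035.
Next gap: 56 days. Jan 19 2035 + 56 days = Mar 16 2035.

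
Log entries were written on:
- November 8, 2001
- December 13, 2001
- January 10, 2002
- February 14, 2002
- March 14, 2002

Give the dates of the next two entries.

These are Thursdays at 28- or 35-day spacing (35, 28, 35, 28).
The pattern: 2nd Thursday of the month.
April 2002 — 2nd Thursday is April 11, 2002.
2nd Thursday of May 2002: May 9, 2002.

April 11, 2002; May 9, 2002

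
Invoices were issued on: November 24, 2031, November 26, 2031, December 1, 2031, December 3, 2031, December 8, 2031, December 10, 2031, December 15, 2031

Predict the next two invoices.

Gaps: 2, 5, 2, 5, 2, 5 days — not constant, but cyclic with period 2.
The events fall on every Monday and Wednesday.
Next Wednesday: December 17, 2031.
Next Monday: December 22, 2031.

December 17, 2031; December 22, 2031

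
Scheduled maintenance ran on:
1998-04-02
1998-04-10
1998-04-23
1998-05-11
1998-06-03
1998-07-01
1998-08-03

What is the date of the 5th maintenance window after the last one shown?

1999-03-31

Gaps: 8, 13, 18, 23, 28, 33 days — each gap is 5 larger than the previous one.
Next gap: 38 days. 1998-08-03 + 38 days = 1998-09-10.
Next gap: 43 days. 1998-09-10 + 43 days = 1998-10-23.
Next gap: 48 days. 1998-10-23 + 48 days = 1998-12-10.
Next gap: 53 days. 1998-12-10 + 53 days = 1999-02-01.
Next gap: 58 days. 1999-02-01 + 58 days = 1999-03-31.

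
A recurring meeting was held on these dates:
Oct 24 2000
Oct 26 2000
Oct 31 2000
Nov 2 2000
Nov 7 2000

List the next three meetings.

Gaps: 2, 5, 2, 5 days — not constant, but cyclic with period 2.
The events fall on every Tuesday and Thursday.
Next Thursday: Nov 9 2000.
The following Tuesday is Nov 14 2000.
Next Thursday: Nov 16 2000.

Nov 9 2000, Nov 14 2000, Nov 16 2000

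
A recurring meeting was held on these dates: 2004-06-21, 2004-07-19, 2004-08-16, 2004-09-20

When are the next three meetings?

These are Mondays at 28- or 35-day spacing (28, 28, 35).
The pattern: 3rd Monday of the month.
October 2004 — 3rd Monday is 2004-10-18.
November 2004 — 3rd Monday is 2004-11-15.
3rd Monday of December 2004: 2004-12-20.

2004-10-18, 2004-11-15, 2004-12-20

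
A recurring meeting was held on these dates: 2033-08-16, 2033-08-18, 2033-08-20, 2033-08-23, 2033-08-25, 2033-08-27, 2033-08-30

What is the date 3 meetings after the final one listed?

2033-09-06

Every event lands on a Tuesday or Thursday or Saturday (gaps cycle 2, 2, 3, 2, 2, 3).
So the schedule is: every Tuesday, Thursday and Saturday.
The following Thursday is 2033-09-01.
Next Saturday: 2033-09-03.
The following Tuesday is 2033-09-06.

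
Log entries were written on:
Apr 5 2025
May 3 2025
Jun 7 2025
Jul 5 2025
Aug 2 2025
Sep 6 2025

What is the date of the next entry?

All dates are Saturdays, 28, 35, 28, 28, 35 days apart.
Specifically, the 1st Saturday of each month.
1st Saturday of October 2025: Oct 4 2025.

Oct 4 2025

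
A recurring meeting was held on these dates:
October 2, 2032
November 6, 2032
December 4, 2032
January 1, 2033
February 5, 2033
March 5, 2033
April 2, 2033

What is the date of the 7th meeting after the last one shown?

November 5, 2033

Gaps: 35, 28, 28, 35, 28, 28 days — a mix of 28 and 35. Every date is a Saturday.
Each is the 1st Saturday of its month.
1st Saturday of May 2033: May 7, 2033.
1st Saturday of June 2033: June 4, 2033.
1st Saturday of July 2033: July 2, 2033.
August 2033 — 1st Saturday is August 6, 2033.
September 2033 — 1st Saturday is September 3, 2033.
1st Saturday of October 2033: October 1, 2033.
November 2033 — 1st Saturday is November 5, 2033.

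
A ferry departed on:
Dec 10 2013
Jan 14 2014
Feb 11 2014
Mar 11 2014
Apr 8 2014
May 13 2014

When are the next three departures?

These are Tuesdays at 28- or 35-day spacing (35, 28, 28, 28, 35).
The pattern: 2nd Tuesday of the month.
June 2014 — 2nd Tuesday is Jun 10 2014.
2nd Tuesday of July 2014: Jul 8 2014.
August 2014 — 2nd Tuesday is Aug 12 2014.

Jun 10 2014, Jul 8 2014, Aug 12 2014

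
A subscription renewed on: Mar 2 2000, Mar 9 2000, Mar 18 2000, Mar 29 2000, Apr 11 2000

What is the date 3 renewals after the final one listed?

Intervals are 7, 9, 11, 13 days — an arithmetic progression with common difference 2.
Next gap: 15 days. Apr 11 2000 + 15 days = Apr 26 2000.
Next gap: 17 days. Apr 26 2000 + 17 days = May 13 2000.
Next gap: 19 days. May 13 2000 + 19 days = Jun 1 2000.

Jun 1 2000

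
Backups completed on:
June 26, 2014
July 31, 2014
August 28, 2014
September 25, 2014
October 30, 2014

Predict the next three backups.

These are Thursdays with 35, 28, 28, 35-day gaps.
Each is the final Thursday of its month — July 31, 2014 is past the 28th, so '4th Thursday' doesn't fit.
Last Thursday of November 2014: November 27, 2014.
Last Thursday of December 2014: December 25, 2014.
Last Thursday of January 2015: January 29, 2015.

November 27, 2014; December 25, 2014; January 29, 2015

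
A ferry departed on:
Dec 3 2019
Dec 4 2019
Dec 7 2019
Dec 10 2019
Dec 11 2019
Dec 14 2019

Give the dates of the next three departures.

The gap pattern 1, 3, 3, 1, 3 repeats every 3 events.
These are the Tuesdays, Wednesdays and Saturdays of each week.
The following Tuesday is Dec 17 2019.
Next Wednesday: Dec 18 2019.
Next Saturday: Dec 21 2019.

Dec 17 2019, Dec 18 2019, Dec 21 2019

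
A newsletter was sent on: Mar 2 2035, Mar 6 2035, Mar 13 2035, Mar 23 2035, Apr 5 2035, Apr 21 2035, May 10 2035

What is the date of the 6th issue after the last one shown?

Gaps: 4, 7, 10, 13, 16, 19 days — each gap is 3 larger than the previous one.
Next gap: 22 days. May 10 2035 + 22 days = Jun 1 2035.
Next gap: 25 days. Jun 1 2035 + 25 days = Jun 26 2035.
Next gap: 28 days. Jun 26 2035 + 28 days = Jul 24 2035.
Next gap: 31 days. Jul 24 2035 + 31 days = Aug 24 2035.
Next gap: 34 days. Aug 24 2035 + 34 days = Sep 27 2035.
Next gap: 37 days. Sep 27 2035 + 37 days = Nov 3 2035.

Nov 3 2035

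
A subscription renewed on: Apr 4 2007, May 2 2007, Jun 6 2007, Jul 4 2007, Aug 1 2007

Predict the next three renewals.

Sep 5 2007, Oct 3 2007, Nov 7 2007

Gaps: 28, 35, 28, 28 days — a mix of 28 and 35. Every date is a Wednesday.
Each is the 1st Wednesday of its month.
1st Wednesday of September 2007: Sep 5 2007.
October 2007 — 1st Wednesday is Oct 3 2007.
November 2007 — 1st Wednesday is Nov 7 2007.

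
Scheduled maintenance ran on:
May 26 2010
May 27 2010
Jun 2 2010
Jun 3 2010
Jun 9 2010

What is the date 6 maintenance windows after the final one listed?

Jun 30 2010

Every event lands on a Wednesday or Thursday (gaps cycle 1, 6, 1, 6).
So the schedule is: every Wednesday and Thursday.
Next Thursday: Jun 10 2010.
Next Wednesday: Jun 16 2010.
The following Thursday is Jun 17 2010.
The following Wednesday is Jun 23 2010.
Next Thursday: Jun 24 2010.
Next Wednesday: Jun 30 2010.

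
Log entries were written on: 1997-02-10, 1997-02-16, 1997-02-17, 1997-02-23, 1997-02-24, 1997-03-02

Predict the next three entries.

1997-03-03, 1997-03-09, 1997-03-10

The gap pattern 6, 1, 6, 1, 6 repeats every 2 events.
These are the Mondays and Sundays of each week.
Next Monday: 1997-03-03.
The following Sunday is 1997-03-09.
Next Monday: 1997-03-10.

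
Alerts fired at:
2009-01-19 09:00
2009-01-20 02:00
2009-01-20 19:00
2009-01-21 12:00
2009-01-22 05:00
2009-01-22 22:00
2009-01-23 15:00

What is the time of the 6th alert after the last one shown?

2009-01-27 21:00

Gaps: 17, 17, 17, 17, 17, 17 hours — each event is 17 hours after the previous one.
2009-01-23 15:00 + 17 h = 2009-01-24 08:00.
2009-01-24 08:00 + 17 h = 2009-01-25 01:00.
2009-01-25 01:00 + 17 h = 2009-01-25 18:00.
2009-01-25 18:00 + 17 h = 2009-01-26 11:00.
2009-01-26 11:00 + 17 h = 2009-01-27 04:00.
2009-01-27 04:00 + 17 h = 2009-01-27 21:00.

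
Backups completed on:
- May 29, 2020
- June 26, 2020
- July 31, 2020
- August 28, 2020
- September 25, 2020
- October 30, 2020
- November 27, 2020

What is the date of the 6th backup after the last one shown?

May 28, 2021

These are Fridays with 28, 35, 28, 28, 35, 28-day gaps.
Each is the final Friday of its month — May 29, 2020 is past the 28th, so '4th Friday' doesn't fit.
December 2020 ends with Friday December 25, 2020.
January 2021 ends with Friday January 29, 2021.
Last Friday of February 2021: February 26, 2021.
Last Friday of March 2021: March 26, 2021.
Last Friday of April 2021: April 30, 2021.
Last Friday of May 2021: May 28, 2021.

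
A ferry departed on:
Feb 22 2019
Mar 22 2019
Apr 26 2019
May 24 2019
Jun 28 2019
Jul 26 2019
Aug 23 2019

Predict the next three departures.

Gaps: 28, 35, 28, 35, 28, 28 days — a mix of 28 and 35. Every date is a Friday.
Each is the 4th Friday of its month.
September 2019 — 4th Friday is Sep 27 2019.
October 2019 — 4th Friday is Oct 25 2019.
November 2019 — 4th Friday is Nov 22 2019.

Sep 27 2019, Oct 25 2019, Nov 22 2019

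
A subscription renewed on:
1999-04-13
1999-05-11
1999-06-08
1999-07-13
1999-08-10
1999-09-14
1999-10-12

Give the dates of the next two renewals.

1999-11-09, 1999-12-14

These are Tuesdays at 28- or 35-day spacing (28, 28, 35, 28, 35, 28).
The pattern: 2nd Tuesday of the month.
November 1999 — 2nd Tuesday is 1999-11-09.
December 1999 — 2nd Tuesday is 1999-12-14.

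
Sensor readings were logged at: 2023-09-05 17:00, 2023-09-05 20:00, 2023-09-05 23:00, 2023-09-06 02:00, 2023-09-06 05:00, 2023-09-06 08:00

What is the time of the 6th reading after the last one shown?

2023-09-07 02:00

Spacing: 3, 3, 3, 3, 3 h — constant 3 h.
2023-09-06 08:00 + 3 h = 2023-09-06 11:00.
2023-09-06 11:00 + 3 h = 2023-09-06 14:00.
2023-09-06 14:00 + 3 h = 2023-09-06 17:00.
2023-09-06 17:00 + 3 h = 2023-09-06 20:00.
2023-09-06 20:00 + 3 h = 2023-09-06 23:00.
2023-09-06 23:00 + 3 h = 2023-09-07 02:00.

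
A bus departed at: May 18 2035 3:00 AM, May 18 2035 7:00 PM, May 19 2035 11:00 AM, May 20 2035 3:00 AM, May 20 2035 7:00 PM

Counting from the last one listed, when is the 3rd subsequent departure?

May 22 2035 7:00 PM

Spacing: 16, 16, 16, 16 h — constant 16 h.
May 20 2035 7:00 PM + 16 h = May 21 2035 11:00 AM.
May 21 2035 11:00 AM + 16 h = May 22 2035 3:00 AM.
May 22 2035 3:00 AM + 16 h = May 22 2035 7:00 PM.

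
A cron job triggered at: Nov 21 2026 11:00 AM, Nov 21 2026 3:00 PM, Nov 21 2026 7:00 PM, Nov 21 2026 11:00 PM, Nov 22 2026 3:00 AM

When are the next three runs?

Nov 22 2026 7:00 AM, Nov 22 2026 11:00 AM, Nov 22 2026 3:00 PM

Gaps: 4, 4, 4, 4 hours — each event is 4 hours after the previous one.
Nov 22 2026 3:00 AM + 4 h = Nov 22 2026 7:00 AM.
Nov 22 2026 7:00 AM + 4 h = Nov 22 2026 11:00 AM.
Nov 22 2026 11:00 AM + 4 h = Nov 22 2026 3:00 PM.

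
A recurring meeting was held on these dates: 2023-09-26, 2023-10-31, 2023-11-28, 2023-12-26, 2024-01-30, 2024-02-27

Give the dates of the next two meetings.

2024-03-26, 2024-04-30

All Tuesdays; the gaps (35, 28, 28, 35, 28) vary with month length.
This is the last Tuesday of each month.
March 2024 ends with Tuesday 2024-03-26.
April 2024 ends with Tuesday 2024-04-30.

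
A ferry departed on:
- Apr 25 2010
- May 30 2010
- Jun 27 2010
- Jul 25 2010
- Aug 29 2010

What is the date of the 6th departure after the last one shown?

Feb 27 2011

All Sundays; the gaps (35, 28, 28, 35) vary with month length.
This is the last Sunday of each month.
Last Sunday of September 2010: Sep 26 2010.
Last Sunday of October 2010: Oct 31 2010.
November 2010 ends with Sunday Nov 28 2010.
Last Sunday of December 2010: Dec 26 2010.
January 2011 ends with Sunday Jan 30 2011.
February 2011 ends with Sunday Feb 27 2011.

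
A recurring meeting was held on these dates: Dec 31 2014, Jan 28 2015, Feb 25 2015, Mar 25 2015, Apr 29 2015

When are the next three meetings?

May 27 2015, Jun 24 2015, Jul 29 2015

All Wednesdays; the gaps (28, 28, 28, 35) vary with month length.
This is the last Wednesday of each month.
May 2015 ends with Wednesday May 27 2015.
June 2015 ends with Wednesday Jun 24 2015.
Last Wednesday of July 2015: Jul 29 2015.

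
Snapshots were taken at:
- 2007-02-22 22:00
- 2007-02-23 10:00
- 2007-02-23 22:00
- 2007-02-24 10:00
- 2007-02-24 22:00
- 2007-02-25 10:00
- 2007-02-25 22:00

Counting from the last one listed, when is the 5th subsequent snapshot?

Gaps: 12, 12, 12, 12, 12, 12 hours — each event is 12 hours after the previous one.
2007-02-25 22:00 + 12 h = 2007-02-26 10:00.
2007-02-26 10:00 + 12 h = 2007-02-26 22:00.
2007-02-26 22:00 + 12 h = 2007-02-27 10:00.
2007-02-27 10:00 + 12 h = 2007-02-27 22:00.
2007-02-27 22:00 + 12 h = 2007-02-28 10:00.

2007-02-28 10:00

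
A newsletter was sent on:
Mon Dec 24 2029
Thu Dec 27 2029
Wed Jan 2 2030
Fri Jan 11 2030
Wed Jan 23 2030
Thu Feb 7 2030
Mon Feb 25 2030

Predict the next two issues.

Mon Mar 18 2030, Thu Apr 11 2030

The spacing grows by 3 each time: 3, 6, 9, 12, 15, 18 days.
Next gap: 21 days. Mon Feb 25 2030 + 21 days = Mon Mar 18 2030.
Next gap: 24 days. Mon Mar 18 2030 + 24 days = Thu Apr 11 2030.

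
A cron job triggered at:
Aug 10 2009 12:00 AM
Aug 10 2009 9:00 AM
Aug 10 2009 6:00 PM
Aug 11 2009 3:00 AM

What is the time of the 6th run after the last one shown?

Aug 13 2009 9:00 AM

Gaps: 9, 9, 9 hours — each event is 9 hours after the previous one.
Aug 11 2009 3:00 AM + 9 h = Aug 11 2009 12:00 PM.
Aug 11 2009 12:00 PM + 9 h = Aug 11 2009 9:00 PM.
Aug 11 2009 9:00 PM + 9 h = Aug 12 2009 6:00 AM.
Aug 12 2009 6:00 AM + 9 h = Aug 12 2009 3:00 PM.
Aug 12 2009 3:00 PM + 9 h = Aug 13 2009 12:00 AM.
Aug 13 2009 12:00 AM + 9 h = Aug 13 2009 9:00 AM.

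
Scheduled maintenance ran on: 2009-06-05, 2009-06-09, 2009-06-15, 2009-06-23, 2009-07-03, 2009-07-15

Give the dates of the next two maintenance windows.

Gaps: 4, 6, 8, 10, 12 days — each gap is 2 larger than the previous one.
Next gap: 14 days. 2009-07-15 + 14 days = 2009-07-29.
Next gap: 16 days. 2009-07-29 + 16 days = 2009-08-14.

2009-07-29, 2009-08-14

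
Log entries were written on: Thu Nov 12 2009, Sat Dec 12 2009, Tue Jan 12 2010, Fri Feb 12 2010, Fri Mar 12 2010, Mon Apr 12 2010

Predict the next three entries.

Wed May 12 2010, Sat Jun 12 2010, Mon Jul 12 2010

Gaps: 30, 31, 31, 28, 31 days — not constant. Every event is on the 12th of the month.
Pattern: the 12th of each month.
May 2010: Wed May 12 2010.
Next: June 2010 → Sat Jun 12 2010.
July 2010: Mon Jul 12 2010.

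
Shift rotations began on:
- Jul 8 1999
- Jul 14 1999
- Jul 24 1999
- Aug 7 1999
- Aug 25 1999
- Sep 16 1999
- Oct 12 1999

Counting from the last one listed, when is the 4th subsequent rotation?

Mar 4 2000

Intervals are 6, 10, 14, 18, 22, 26 days — an arithmetic progression with common difference 4.
Next gap: 30 days. Oct 12 1999 + 30 days = Nov 11 1999.
Next gap: 34 days. Nov 11 1999 + 34 days = Dec 15 1999.
Next gap: 38 days. Dec 15 1999 + 38 days = Jan 22 2000.
Next gap: 42 days. Jan 22 2000 + 42 days = Mar 4 2000.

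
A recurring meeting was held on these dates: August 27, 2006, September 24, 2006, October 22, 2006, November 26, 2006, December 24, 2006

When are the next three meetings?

January 28, 2007; February 25, 2007; March 25, 2007

These are Sundays at 28- or 35-day spacing (28, 28, 35, 28).
The pattern: 4th Sunday of the month.
January 2007 — 4th Sunday is January 28, 2007.
February 2007 — 4th Sunday is February 25, 2007.
4th Sunday of March 2007: March 25, 2007.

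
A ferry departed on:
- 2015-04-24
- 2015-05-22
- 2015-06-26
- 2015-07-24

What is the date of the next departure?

All dates are Fridays, 28, 35, 28 days apart.
Specifically, the 4th Friday of each month.
4th Friday of August 2015: 2015-08-28.

2015-08-28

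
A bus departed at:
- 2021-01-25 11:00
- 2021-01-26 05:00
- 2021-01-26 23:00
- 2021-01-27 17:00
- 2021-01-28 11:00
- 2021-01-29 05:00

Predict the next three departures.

The interval is a steady 18 hours (18, 18, 18, 18, 18).
2021-01-29 05:00 + 18 h = 2021-01-29 23:00.
2021-01-29 23:00 + 18 h = 2021-01-30 17:00.
2021-01-30 17:00 + 18 h = 2021-01-31 11:00.

2021-01-29 23:00, 2021-01-30 17:00, 2021-01-31 11:00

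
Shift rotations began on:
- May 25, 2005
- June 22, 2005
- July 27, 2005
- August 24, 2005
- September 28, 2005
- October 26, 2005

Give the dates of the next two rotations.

November 23, 2005; December 28, 2005

These are Wednesdays at 28- or 35-day spacing (28, 35, 28, 35, 28).
The pattern: 4th Wednesday of the month.
November 2005 — 4th Wednesday is November 23, 2005.
4th Wednesday of December 2005: December 28, 2005.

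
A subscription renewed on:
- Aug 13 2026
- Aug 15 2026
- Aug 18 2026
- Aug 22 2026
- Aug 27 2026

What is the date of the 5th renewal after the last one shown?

Oct 6 2026

Gaps: 2, 3, 4, 5 days — each gap is 1 larger than the previous one.
Next gap: 6 days. Aug 27 2026 + 6 days = Sep 2 2026.
Next gap: 7 days. Sep 2 2026 + 7 days = Sep 9 2026.
Next gap: 8 days. Sep 9 2026 + 8 days = Sep 17 2026.
Next gap: 9 days. Sep 17 2026 + 9 days = Sep 26 2026.
Next gap: 10 days. Sep 26 2026 + 10 days = Oct 6 2026.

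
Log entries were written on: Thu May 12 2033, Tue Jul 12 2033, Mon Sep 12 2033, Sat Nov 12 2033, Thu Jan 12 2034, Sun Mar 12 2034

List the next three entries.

Fri May 12 2034, Wed Jul 12 2034, Tue Sep 12 2034

Each date is the 12th; the gaps (61, 62, 61, 61, 59) track the month lengths.
The rule is the 12th of every 2 months.
Next: May 2034 → Fri May 12 2034.
July 2034: Wed Jul 12 2034.
Next: September 2034 → Tue Sep 12 2034.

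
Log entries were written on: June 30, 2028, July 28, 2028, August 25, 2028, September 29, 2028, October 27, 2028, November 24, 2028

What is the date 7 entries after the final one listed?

June 29, 2029

Every date is a Friday; gaps 28, 28, 35, 28, 28 days.
Each is the last Friday of its month (at least one falls on the 29th or later, ruling out '4th Friday').
December 2028 ends with Friday December 29, 2028.
January 2029 ends with Friday January 26, 2029.
February 2029 ends with Friday February 23, 2029.
March 2029 ends with Friday March 30, 2029.
Last Friday of April 2029: April 27, 2029.
May 2029 ends with Friday May 25, 2029.
Last Friday of June 2029: June 29, 2029.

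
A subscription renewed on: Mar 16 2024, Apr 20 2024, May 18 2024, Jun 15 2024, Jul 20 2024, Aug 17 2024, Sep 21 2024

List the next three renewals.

All dates are Saturdays, 35, 28, 28, 35, 28, 35 days apart.
Specifically, the 3rd Saturday of each month.
October 2024 — 3rd Saturday is Oct 19 2024.
3rd Saturday of November 2024: Nov 16 2024.
3rd Saturday of December 2024: Dec 21 2024.

Oct 19 2024, Nov 16 2024, Dec 21 2024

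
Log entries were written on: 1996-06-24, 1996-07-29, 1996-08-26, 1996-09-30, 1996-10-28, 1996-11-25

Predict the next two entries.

1996-12-30, 1997-01-27

Every date is a Monday; gaps 35, 28, 35, 28, 28 days.
Each is the last Monday of its month (at least one falls on the 29th or later, ruling out '4th Monday').
December 1996 ends with Monday 1996-12-30.
January 1997 ends with Monday 1997-01-27.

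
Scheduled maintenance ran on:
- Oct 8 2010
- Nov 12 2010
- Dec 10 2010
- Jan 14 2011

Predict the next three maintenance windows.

Feb 11 2011, Mar 11 2011, Apr 8 2011

Gaps: 35, 28, 35 days — a mix of 28 and 35. Every date is a Friday.
Each is the 2nd Friday of its month.
February 2011 — 2nd Friday is Feb 11 2011.
March 2011 — 2nd Friday is Mar 11 2011.
2nd Friday of April 2011: Apr 8 2011.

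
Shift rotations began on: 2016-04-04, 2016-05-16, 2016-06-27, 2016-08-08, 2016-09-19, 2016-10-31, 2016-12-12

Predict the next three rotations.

2017-01-23, 2017-03-06, 2017-04-17

The spacing is 42, 42, 42, 42, 42, 42 days — always 42 days.
2016-12-12 + 42 days = 2017-01-23.
2017-01-23 + 42 days = 2017-03-06.
2017-03-06 + 42 days = 2017-04-17.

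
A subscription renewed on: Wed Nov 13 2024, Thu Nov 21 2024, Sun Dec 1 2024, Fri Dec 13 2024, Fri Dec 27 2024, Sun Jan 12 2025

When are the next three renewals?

Intervals are 8, 10, 12, 14, 16 days — an arithmetic progression with common difference 2.
Next gap: 18 days. Sun Jan 12 2025 + 18 days = Thu Jan 30 2025.
Next gap: 20 days. Thu Jan 30 2025 + 20 days = Wed Feb 19 2025.
Next gap: 22 days. Wed Feb 19 2025 + 22 days = Thu Mar 13 2025.

Thu Jan 30 2025, Wed Feb 19 2025, Thu Mar 13 2025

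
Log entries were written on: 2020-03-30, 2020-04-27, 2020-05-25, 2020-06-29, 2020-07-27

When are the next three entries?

2020-08-31, 2020-09-28, 2020-10-26

All Mondays; the gaps (28, 28, 35, 28) vary with month length.
This is the last Monday of each month.
August 2020 ends with Monday 2020-08-31.
September 2020 ends with Monday 2020-09-28.
October 2020 ends with Monday 2020-10-26.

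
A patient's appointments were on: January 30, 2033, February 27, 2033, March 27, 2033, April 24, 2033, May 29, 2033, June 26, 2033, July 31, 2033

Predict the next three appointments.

All Sundays; the gaps (28, 28, 28, 35, 28, 35) vary with month length.
This is the last Sunday of each month.
Last Sunday of August 2033: August 28, 2033.
Last Sunday of September 2033: September 25, 2033.
Last Sunday of October 2033: October 30, 2033.

August 28, 2033; September 25, 2033; October 30, 2033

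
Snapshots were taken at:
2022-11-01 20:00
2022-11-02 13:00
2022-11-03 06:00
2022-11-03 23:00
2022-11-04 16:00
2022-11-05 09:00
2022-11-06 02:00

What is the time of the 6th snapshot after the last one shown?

Spacing: 17, 17, 17, 17, 17, 17 h — constant 17 h.
2022-11-06 02:00 + 17 h = 2022-11-06 19:00.
2022-11-06 19:00 + 17 h = 2022-11-07 12:00.
2022-11-07 12:00 + 17 h = 2022-11-08 05:00.
2022-11-08 05:00 + 17 h = 2022-11-08 22:00.
2022-11-08 22:00 + 17 h = 2022-11-09 15:00.
2022-11-09 15:00 + 17 h = 2022-11-10 08:00.

2022-11-10 08:00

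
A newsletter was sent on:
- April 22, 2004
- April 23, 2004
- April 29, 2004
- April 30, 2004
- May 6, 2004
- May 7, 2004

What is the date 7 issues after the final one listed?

June 3, 2004

Every event lands on a Thursday or Friday (gaps cycle 1, 6, 1, 6, 1).
So the schedule is: every Thursday and Friday.
The following Thursday is May 13, 2004.
The following Friday is May 14, 2004.
The following Thursday is May 20, 2004.
The following Friday is May 21, 2004.
The following Thursday is May 27, 2004.
The following Friday is May 28, 2004.
Next Thursday: June 3, 2004.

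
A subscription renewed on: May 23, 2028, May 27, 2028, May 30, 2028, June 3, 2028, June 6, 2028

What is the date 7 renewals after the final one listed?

Every event lands on a Tuesday or Saturday (gaps cycle 4, 3, 4, 3).
So the schedule is: every Tuesday and Saturday.
Next Saturday: June 10, 2028.
Next Tuesday: June 13, 2028.
The following Saturday is June 17, 2028.
The following Tuesday is June 20, 2028.
Next Saturday: June 24, 2028.
Next Tuesday: June 27, 2028.
The following Saturday is July 1, 2028.

July 1, 2028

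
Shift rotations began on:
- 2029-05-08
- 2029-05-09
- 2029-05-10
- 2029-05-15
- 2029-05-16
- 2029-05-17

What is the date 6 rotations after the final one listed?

Gaps: 1, 1, 5, 1, 1 days — not constant, but cyclic with period 3.
The events fall on every Tuesday, Wednesday and Thursday.
The following Tuesday is 2029-05-22.
The following Wednesday is 2029-05-23.
Next Thursday: 2029-05-24.
Next Tuesday: 2029-05-29.
Next Wednesday: 2029-05-30.
Next Thursday: 2029-05-31.

2029-05-31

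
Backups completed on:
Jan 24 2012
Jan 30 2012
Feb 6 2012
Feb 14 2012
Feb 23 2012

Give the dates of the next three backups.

Gaps: 6, 7, 8, 9 days — each gap is 1 larger than the previous one.
Next gap: 10 days. Feb 23 2012 + 10 days = Mar 4 2012.
Next gap: 11 days. Mar 4 2012 + 11 days = Mar 15 2012.
Next gap: 12 days. Mar 15 2012 + 12 days = Mar 27 2012.

Mar 4 2012, Mar 15 2012, Mar 27 2012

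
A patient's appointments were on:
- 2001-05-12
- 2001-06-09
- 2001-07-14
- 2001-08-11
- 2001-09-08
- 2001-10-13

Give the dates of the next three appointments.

These are Saturdays at 28- or 35-day spacing (28, 35, 28, 28, 35).
The pattern: 2nd Saturday of the month.
2nd Saturday of November 2001: 2001-11-10.
December 2001 — 2nd Saturday is 2001-12-08.
2nd Saturday of January 2002: 2002-01-12.

2001-11-10, 2001-12-08, 2002-01-12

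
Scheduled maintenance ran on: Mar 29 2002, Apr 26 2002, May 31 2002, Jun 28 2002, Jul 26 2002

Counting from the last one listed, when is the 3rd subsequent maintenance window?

Oct 25 2002

All Fridays; the gaps (28, 35, 28, 28) vary with month length.
This is the last Friday of each month.
Last Friday of August 2002: Aug 30 2002.
September 2002 ends with Friday Sep 27 2002.
October 2002 ends with Friday Oct 25 2002.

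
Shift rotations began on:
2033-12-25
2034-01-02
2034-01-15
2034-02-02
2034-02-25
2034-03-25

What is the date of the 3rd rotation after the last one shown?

2034-07-17

Intervals are 8, 13, 18, 23, 28 days — an arithmetic progression with common difference 5.
Next gap: 33 days. 2034-03-25 + 33 days = 2034-04-27.
Next gap: 38 days. 2034-04-27 + 38 days = 2034-06-04.
Next gap: 43 days. 2034-06-04 + 43 days = 2034-07-17.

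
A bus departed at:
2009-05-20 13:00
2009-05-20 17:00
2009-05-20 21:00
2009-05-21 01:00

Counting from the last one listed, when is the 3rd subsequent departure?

The interval is a steady 4 hours (4, 4, 4).
2009-05-21 01:00 + 4 h = 2009-05-21 05:00.
2009-05-21 05:00 + 4 h = 2009-05-21 09:00.
2009-05-21 09:00 + 4 h = 2009-05-21 13:00.

2009-05-21 13:00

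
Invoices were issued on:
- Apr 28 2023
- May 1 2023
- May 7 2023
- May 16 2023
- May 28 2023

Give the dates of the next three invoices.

Gaps: 3, 6, 9, 12 days — each gap is 3 larger than the previous one.
Next gap: 15 days. May 28 2023 + 15 days = Jun 12 2023.
Next gap: 18 days. Jun 12 2023 + 18 days = Jun 30 2023.
Next gap: 21 days. Jun 30 2023 + 21 days = Jul 21 2023.

Jun 12 2023, Jun 30 2023, Jul 21 2023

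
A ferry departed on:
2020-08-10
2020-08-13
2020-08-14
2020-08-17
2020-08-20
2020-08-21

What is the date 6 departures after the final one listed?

2020-09-04

Gaps: 3, 1, 3, 3, 1 days — not constant, but cyclic with period 3.
The events fall on every Monday, Thursday and Friday.
The following Monday is 2020-08-24.
The following Thursday is 2020-08-27.
Next Friday: 2020-08-28.
The following Monday is 2020-08-31.
Next Thursday: 2020-09-03.
The following Friday is 2020-09-04.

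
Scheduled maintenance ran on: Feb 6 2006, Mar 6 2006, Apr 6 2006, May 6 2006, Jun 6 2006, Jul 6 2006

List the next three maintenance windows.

Aug 6 2006, Sep 6 2006, Oct 6 2006

Gaps: 28, 31, 30, 31, 30 days — not constant. Every event is on the 6th of the month.
Pattern: the 6th of each month.
August 2006: Aug 6 2006.
September 2006: Sep 6 2006.
October 2006: Oct 6 2006.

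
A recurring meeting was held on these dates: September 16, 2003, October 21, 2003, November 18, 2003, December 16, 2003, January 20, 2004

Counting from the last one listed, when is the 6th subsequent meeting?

These are Tuesdays at 28- or 35-day spacing (35, 28, 28, 35).
The pattern: 3rd Tuesday of the month.
February 2004 — 3rd Tuesday is February 17, 2004.
3rd Tuesday of March 2004: March 16, 2004.
3rd Tuesday of April 2004: April 20, 2004.
3rd Tuesday of May 2004: May 18, 2004.
3rd Tuesday of June 2004: June 15, 2004.
3rd Tuesday of July 2004: July 20, 2004.

July 20, 2004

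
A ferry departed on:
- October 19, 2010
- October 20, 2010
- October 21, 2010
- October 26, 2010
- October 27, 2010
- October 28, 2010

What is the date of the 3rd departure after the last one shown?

Gaps: 1, 1, 5, 1, 1 days — not constant, but cyclic with period 3.
The events fall on every Tuesday, Wednesday and Thursday.
The following Tuesday is November 2, 2010.
Next Wednesday: November 3, 2010.
Next Thursday: November 4, 2010.

November 4, 2010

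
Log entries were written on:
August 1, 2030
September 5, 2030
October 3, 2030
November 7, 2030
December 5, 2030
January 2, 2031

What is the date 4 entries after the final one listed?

May 1, 2031

Gaps: 35, 28, 35, 28, 28 days — a mix of 28 and 35. Every date is a Thursday.
Each is the 1st Thursday of its month.
February 2031 — 1st Thursday is February 6, 2031.
1st Thursday of March 2031: March 6, 2031.
1st Thursday of April 2031: April 3, 2031.
1st Thursday of May 2031: May 1, 2031.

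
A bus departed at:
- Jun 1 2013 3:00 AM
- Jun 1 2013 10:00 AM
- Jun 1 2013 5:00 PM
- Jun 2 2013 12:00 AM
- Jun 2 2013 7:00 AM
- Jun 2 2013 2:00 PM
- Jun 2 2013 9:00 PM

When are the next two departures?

Gaps: 7, 7, 7, 7, 7, 7 hours — each event is 7 hours after the previous one.
Jun 2 2013 9:00 PM + 7 h = Jun 3 2013 4:00 AM.
Jun 3 2013 4:00 AM + 7 h = Jun 3 2013 11:00 AM.

Jun 3 2013 4:00 AM, Jun 3 2013 11:00 AM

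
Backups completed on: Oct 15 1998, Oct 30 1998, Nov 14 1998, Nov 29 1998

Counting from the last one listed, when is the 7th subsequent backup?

Mar 14 1999

Every event comes 15 days after the last (15, 15, 15).
Nov 29 1998 + 15 days = Dec 14 1998.
Dec 14 1998 + 15 days = Dec 29 1998.
Dec 29 1998 + 15 days = Jan 13 1999.
Jan 13 1999 + 15 days = Jan 28 1999.
Jan 28 1999 + 15 days = Feb 12 1999.
Feb 12 1999 + 15 days = Feb 27 1999.
Feb 27 1999 + 15 days = Mar 14 1999.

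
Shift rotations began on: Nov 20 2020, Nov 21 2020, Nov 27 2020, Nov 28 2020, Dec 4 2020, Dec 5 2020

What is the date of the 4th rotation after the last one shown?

Gaps: 1, 6, 1, 6, 1 days — not constant, but cyclic with period 2.
The events fall on every Friday and Saturday.
The following Friday is Dec 11 2020.
Next Saturday: Dec 12 2020.
Next Friday: Dec 18 2020.
The following Saturday is Dec 19 2020.

Dec 19 2020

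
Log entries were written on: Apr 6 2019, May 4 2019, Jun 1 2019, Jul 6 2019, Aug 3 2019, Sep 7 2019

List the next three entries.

These are Saturdays at 28- or 35-day spacing (28, 28, 35, 28, 35).
The pattern: 1st Saturday of the month.
1st Saturday of October 2019: Oct 5 2019.
November 2019 — 1st Saturday is Nov 2 2019.
1st Saturday of December 2019: Dec 7 2019.

Oct 5 2019, Nov 2 2019, Dec 7 2019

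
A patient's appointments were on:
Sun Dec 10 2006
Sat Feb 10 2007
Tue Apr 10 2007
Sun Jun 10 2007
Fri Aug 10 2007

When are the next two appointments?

Each date is the 10th; the gaps (62, 59, 61, 61) track the month lengths.
The rule is the 10th of every 2 months.
October 2007: Wed Oct 10 2007.
Next: December 2007 → Mon Dec 10 2007.

Wed Oct 10 2007, Mon Dec 10 2007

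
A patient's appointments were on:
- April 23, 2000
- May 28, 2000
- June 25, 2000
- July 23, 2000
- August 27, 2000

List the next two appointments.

September 24, 2000; October 22, 2000

These are Sundays at 28- or 35-day spacing (35, 28, 28, 35).
The pattern: 4th Sunday of the month.
September 2000 — 4th Sunday is September 24, 2000.
4th Sunday of October 2000: October 22, 2000.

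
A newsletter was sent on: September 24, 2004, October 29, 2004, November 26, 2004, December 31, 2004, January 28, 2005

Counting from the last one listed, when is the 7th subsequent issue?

August 26, 2005

These are Fridays with 35, 28, 35, 28-day gaps.
Each is the final Friday of its month — October 29, 2004 is past the 28th, so '4th Friday' doesn't fit.
Last Friday of February 2005: February 25, 2005.
Last Friday of March 2005: March 25, 2005.
April 2005 ends with Friday April 29, 2005.
May 2005 ends with Friday May 27, 2005.
Last Friday of June 2005: June 24, 2005.
July 2005 ends with Friday July 29, 2005.
Last Friday of August 2005: August 26, 2005.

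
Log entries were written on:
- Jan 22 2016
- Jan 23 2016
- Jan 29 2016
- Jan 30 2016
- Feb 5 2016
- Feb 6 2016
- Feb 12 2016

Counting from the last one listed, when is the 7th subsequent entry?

The gap pattern 1, 6, 1, 6, 1, 6 repeats every 2 events.
These are the Fridays and Saturdays of each week.
Next Saturday: Feb 13 2016.
The following Friday is Feb 19 2016.
Next Saturday: Feb 20 2016.
The following Friday is Feb 26 2016.
Next Saturday: Feb 27 2016.
The following Friday is Mar 4 2016.
Next Saturday: Mar 5 2016.

Mar 5 2016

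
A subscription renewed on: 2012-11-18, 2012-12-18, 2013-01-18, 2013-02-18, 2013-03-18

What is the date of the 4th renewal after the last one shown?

2013-07-18

Gaps: 30, 31, 31, 28 days — not constant. Every event is on the 18th of the month.
Pattern: the 18th of each month.
Next: April 2013 → 2013-04-18.
May 2013: 2013-05-18.
June 2013: 2013-06-18.
Next: July 2013 → 2013-07-18.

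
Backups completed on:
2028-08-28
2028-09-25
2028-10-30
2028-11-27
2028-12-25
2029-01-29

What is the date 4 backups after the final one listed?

Every date is a Monday; gaps 28, 35, 28, 28, 35 days.
Each is the last Monday of its month (at least one falls on the 29th or later, ruling out '4th Monday').
February 2029 ends with Monday 2029-02-26.
March 2029 ends with Monday 2029-03-26.
April 2029 ends with Monday 2029-04-30.
May 2029 ends with Monday 2029-05-28.

2029-05-28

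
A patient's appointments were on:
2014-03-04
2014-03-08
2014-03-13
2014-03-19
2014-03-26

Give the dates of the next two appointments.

2014-04-03, 2014-04-12

Gaps: 4, 5, 6, 7 days — each gap is 1 larger than the previous one.
Next gap: 8 days. 2014-03-26 + 8 days = 2014-04-03.
Next gap: 9 days. 2014-04-03 + 9 days = 2014-04-12.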